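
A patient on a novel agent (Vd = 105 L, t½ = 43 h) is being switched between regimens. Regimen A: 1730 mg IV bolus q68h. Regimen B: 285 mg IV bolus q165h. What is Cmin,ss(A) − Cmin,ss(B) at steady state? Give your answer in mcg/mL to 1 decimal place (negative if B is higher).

8.1 mcg/mL

Regimen A: f = (1/2)^(68/43) ≈ 0.3342; Cmin,ss = (1730/105)·f/(1−f) ≈ 8.270 mcg/mL.
Regimen B: f = (1/2)^(165/43) ≈ 0.0700; Cmin,ss = (285/105)·f/(1−f) ≈ 0.204 mcg/mL.
Difference ≈ 8.270 − 0.204 ≈ 8.066 mcg/mL.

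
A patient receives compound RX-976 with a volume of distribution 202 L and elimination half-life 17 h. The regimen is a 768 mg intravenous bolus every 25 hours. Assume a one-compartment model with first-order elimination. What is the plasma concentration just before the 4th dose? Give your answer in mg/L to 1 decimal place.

2.0 mg/L

f = (1/2)^(τ/t½) = (1/2)^(25/17) ≈ 0.3608.
C₀ = D/Vd = 768/202 ≈ 3.802 mg/L.
Before the 4th dose, 3 doses have been given. Superposition: Cmin = C₀·(f + f² + … + f^3).
≈ 3.802 × (0.3608 + 0.1302 + 0.0470) ≈ 3.802 × 0.5380 ≈ 2.045 mg/L.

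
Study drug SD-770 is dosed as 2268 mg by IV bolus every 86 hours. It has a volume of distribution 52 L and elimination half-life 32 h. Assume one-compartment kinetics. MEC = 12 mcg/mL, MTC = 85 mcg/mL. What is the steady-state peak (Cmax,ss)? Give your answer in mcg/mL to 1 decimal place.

k = ln2/t½ = ln2/32 ≈ 0.021661 h⁻¹; fraction remaining f = e^(−kτ) = e^(−0.021661×86) ≈ 0.1552.
At steady state, accumulation factor R = 1/(1 − e^(−kτ)) ≈ 1.1837.
Single-dose peak C₀ = D/Vd = 2268/52 ≈ 43.615 mcg/mL.
Steady-state peak Cmax,ss = C₀·R ≈ 43.615 × 1.1837 ≈ 51.627 mcg/mL.
Peak 51.6 mcg/mL vs MTC 85 mcg/mL: below toxic threshold.

51.6 mcg/mL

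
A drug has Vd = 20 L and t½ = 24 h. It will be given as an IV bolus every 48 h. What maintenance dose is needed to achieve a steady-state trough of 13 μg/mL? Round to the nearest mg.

τ/t½ = 48/24 ≈ 2, so f = (1/2)^(48/24) ≈ 0.250000.
Cmin,ss = (D/Vd)·f/(1−f), so D = Cmin,ss·Vd·(1−f)/f.
D = 13 × 20 × (1−f)/f ≈ 13 × 20 × 3.00000 ≈ 780.00 mg.

780 mg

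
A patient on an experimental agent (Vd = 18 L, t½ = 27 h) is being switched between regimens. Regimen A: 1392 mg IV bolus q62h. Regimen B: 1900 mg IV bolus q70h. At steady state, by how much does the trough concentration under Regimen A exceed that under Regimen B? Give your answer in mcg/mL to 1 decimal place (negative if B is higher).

Regimen A: f = (1/2)^(62/27) ≈ 0.2036; Cmin,ss = (1392/18)·f/(1−f) ≈ 19.770 mcg/mL.
Regimen B: f = (1/2)^(70/27) ≈ 0.1658; Cmin,ss = (1900/18)·f/(1−f) ≈ 20.980 mcg/mL.
Difference ≈ 19.770 − 20.980 ≈ -1.210 mcg/mL.

-1.2 mcg/mL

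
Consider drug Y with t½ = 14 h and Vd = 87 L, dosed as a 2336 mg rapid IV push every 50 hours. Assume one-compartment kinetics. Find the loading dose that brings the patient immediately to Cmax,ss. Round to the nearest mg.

2551 mg

f = (1/2)^(50/14) ≈ 0.084119; accumulation ratio R = 1/(1−f) ≈ 1.09184.
Loading dose to hit Cmax,ss on first dose: D_load = D_maint·R ≈ 2336 × 1.09184 ≈ 2550.54 mg.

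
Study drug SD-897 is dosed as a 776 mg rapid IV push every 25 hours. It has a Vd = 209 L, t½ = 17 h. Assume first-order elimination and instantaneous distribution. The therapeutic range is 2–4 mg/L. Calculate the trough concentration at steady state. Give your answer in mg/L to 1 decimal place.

τ/t½ = 25/17 ≈ 1.4706, so fraction remaining f = (1/2)^(25/17) ≈ 0.3608.
Accumulation ratio R = 1/(1 − f) ≈ 1/0.6392 ≈ 1.5645.
Each bolus raises the concentration by D/Vd = 776/209 ≈ 3.713 mg/L.
Steady-state peak Cmax,ss = C₀·R ≈ 3.713 × 1.5645 ≈ 5.809 mg/L.
One interval later, Cmin,ss = Cmax,ss·e^(−kτ) ≈ 5.809 × 0.3608 ≈ 2.096 mg/L.
Trough 2.1 mg/L vs MEC 2 mg/L: adequate.

2.1 mg/L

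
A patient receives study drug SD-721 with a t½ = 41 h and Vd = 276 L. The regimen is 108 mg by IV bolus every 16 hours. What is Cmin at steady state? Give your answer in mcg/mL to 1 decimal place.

1.3 mcg/mL

Over one 16-h interval, 16/41 ≈ 0.39024 half-lives elapse, leaving f ≈ 0.7630 of each dose.
At steady state, accumulation factor R = 1/(1 − e^(−kτ)) ≈ 4.2194.
Each bolus raises the concentration by D/Vd = 108/276 ≈ 0.391 mcg/mL.
Cmax,ss = C₀/(1 − f) ≈ 0.391/0.2370 ≈ 1.650 mcg/mL.
One interval later, Cmin,ss = Cmax,ss·e^(−kτ) ≈ 1.650 × 0.7630 ≈ 1.259 mcg/mL.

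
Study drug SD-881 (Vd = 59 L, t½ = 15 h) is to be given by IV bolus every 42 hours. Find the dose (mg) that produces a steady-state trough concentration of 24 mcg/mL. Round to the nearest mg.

τ/t½ = 42/15 ≈ 2.8, so f = (1/2)^(42/15) ≈ 0.143587.
Cmin,ss = (D/Vd)·f/(1−f), so D = Cmin,ss·Vd·(1−f)/f.
D = 24 × 59 × (1−f)/f ≈ 24 × 59 × 5.96442 ≈ 8445.62 mg.

8446 mg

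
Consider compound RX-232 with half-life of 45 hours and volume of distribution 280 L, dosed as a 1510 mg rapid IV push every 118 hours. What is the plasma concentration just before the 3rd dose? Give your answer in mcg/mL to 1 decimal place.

f = (1/2)^(τ/t½) = (1/2)^(118/45) ≈ 0.1624.
C₀ = D/Vd = 1510/280 ≈ 5.393 mcg/mL.
Before the 3rd dose, 2 doses have been given. Superposition: Cmin = C₀·(f + f²).
≈ 5.393 × (0.1624 + 0.0264) ≈ 5.393 × 0.1888 ≈ 1.018 mcg/mL.

1.0 mcg/mL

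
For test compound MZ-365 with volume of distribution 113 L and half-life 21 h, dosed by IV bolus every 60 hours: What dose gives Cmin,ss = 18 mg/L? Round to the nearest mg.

τ/t½ = 60/21 ≈ 2.8571, so f = (1/2)^(60/21) ≈ 0.138011.
Cmin,ss = (D/Vd)·f/(1−f), so D = Cmin,ss·Vd·(1−f)/f.
D = 18 × 113 × (1−f)/f ≈ 18 × 113 × 6.24580 ≈ 12703.96 mg.

12704 mg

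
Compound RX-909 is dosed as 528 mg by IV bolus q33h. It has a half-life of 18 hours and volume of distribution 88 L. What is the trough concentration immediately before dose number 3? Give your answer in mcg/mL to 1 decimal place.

f = (1/2)^(τ/t½) = (1/2)^(33/18) ≈ 0.2806.
C₀ = D/Vd = 528/88 ≈ 6.000 mcg/mL.
Before the 3rd dose, 2 doses have been given. Superposition: Cmin = C₀·(f + f²).
≈ 6.000 × (0.2806 + 0.0787) ≈ 6.000 × 0.3593 ≈ 2.156 mcg/mL.

2.2 mcg/mL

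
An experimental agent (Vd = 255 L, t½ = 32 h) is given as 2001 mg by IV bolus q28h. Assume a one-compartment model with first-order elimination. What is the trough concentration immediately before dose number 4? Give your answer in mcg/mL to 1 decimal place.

f = (1/2)^(τ/t½) = (1/2)^(28/32) ≈ 0.5453.
C₀ = D/Vd = 2001/255 ≈ 7.847 mcg/mL.
Before the 4th dose, 3 doses have been given. Superposition: Cmin = C₀·(f + f² + … + f^3).
≈ 7.847 × (0.5453 + 0.2974 + 0.1621) ≈ 7.847 × 1.0048 ≈ 7.885 mcg/mL.

7.9 mcg/mL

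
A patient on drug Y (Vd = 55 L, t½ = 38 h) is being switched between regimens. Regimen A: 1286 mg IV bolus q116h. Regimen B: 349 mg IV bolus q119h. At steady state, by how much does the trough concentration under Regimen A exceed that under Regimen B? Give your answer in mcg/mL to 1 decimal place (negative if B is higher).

Regimen A: f = (1/2)^(116/38) ≈ 0.1205; Cmin,ss = (1286/55)·f/(1−f) ≈ 3.204 mcg/mL.
Regimen B: f = (1/2)^(119/38) ≈ 0.1141; Cmin,ss = (349/55)·f/(1−f) ≈ 0.817 mcg/mL.
Difference ≈ 3.204 − 0.817 ≈ 2.387 mcg/mL.

2.4 mcg/mL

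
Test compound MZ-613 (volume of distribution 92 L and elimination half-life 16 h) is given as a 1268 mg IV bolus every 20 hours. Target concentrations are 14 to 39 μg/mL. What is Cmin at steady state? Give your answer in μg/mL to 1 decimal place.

10.0 μg/mL

k = ln2/t½ = ln2/16 ≈ 0.043322 h⁻¹; fraction remaining f = e^(−kτ) = e^(−0.043322×20) ≈ 0.4204.
Accumulation ratio R = 1/(1 − f) ≈ 1/0.5796 ≈ 1.7253.
Single-dose peak C₀ = D/Vd = 1268/92 ≈ 13.783 μg/mL.
Cmax,ss = C₀/(1 − f) ≈ 13.783/0.5796 ≈ 23.780 μg/mL.
One interval later, Cmin,ss = Cmax,ss·e^(−kτ) ≈ 23.780 × 0.4204 ≈ 9.997 μg/mL.
Trough 10.0 μg/mL vs MEC 14 μg/mL: subtherapeutic.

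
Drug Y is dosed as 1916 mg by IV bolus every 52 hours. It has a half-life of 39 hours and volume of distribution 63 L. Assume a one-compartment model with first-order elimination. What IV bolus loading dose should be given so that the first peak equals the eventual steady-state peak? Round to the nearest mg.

3177 mg

f = (1/2)^(52/39) ≈ 0.396850; accumulation ratio R = 1/(1−f) ≈ 1.65796.
Loading dose to hit Cmax,ss on first dose: D_load = D_maint·R ≈ 1916 × 1.65796 ≈ 3176.65 mg.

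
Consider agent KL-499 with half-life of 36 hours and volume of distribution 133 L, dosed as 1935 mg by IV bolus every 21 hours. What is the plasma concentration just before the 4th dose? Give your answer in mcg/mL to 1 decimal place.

f = (1/2)^(τ/t½) = (1/2)^(21/36) ≈ 0.6674.
C₀ = D/Vd = 1935/133 ≈ 14.549 mcg/mL.
Before the 4th dose, 3 doses have been given. Superposition: Cmin = C₀·(f + f² + … + f^3).
≈ 14.549 × (0.6674 + 0.4454 + 0.2973) ≈ 14.549 × 1.4101 ≈ 20.516 mcg/mL.

20.5 mcg/mL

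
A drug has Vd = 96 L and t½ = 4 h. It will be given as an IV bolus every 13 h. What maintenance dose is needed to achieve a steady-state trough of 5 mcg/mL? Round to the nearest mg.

τ/t½ = 13/4 ≈ 3.25, so f = (1/2)^(13/4) ≈ 0.105112.
Cmin,ss = (D/Vd)·f/(1−f), so D = Cmin,ss·Vd·(1−f)/f.
D = 5 × 96 × (1−f)/f ≈ 5 × 96 × 8.51366 ≈ 4086.56 mg.

4087 mg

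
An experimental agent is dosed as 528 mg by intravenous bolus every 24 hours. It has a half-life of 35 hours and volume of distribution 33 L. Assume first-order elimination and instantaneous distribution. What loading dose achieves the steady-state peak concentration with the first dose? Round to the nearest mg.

1396 mg

f = (1/2)^(24/35) ≈ 0.621698; accumulation ratio R = 1/(1−f) ≈ 2.64339.
Loading dose to hit Cmax,ss on first dose: D_load = D_maint·R ≈ 528 × 2.64339 ≈ 1395.71 mg.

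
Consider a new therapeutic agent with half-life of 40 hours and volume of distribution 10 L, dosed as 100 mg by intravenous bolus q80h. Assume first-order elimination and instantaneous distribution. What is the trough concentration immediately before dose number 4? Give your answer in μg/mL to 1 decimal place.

f = (1/2)^(τ/t½) = (1/2)^(80/40) ≈ 0.2500.
C₀ = D/Vd = 100/10 ≈ 10.000 μg/mL.
Before the 4th dose, 3 doses have been given. Superposition: Cmin = C₀·(f + f² + … + f^3).
≈ 10.000 × (0.2500 + 0.0625 + 0.0156) ≈ 10.000 × 0.3281 ≈ 3.281 μg/mL.

3.3 μg/mL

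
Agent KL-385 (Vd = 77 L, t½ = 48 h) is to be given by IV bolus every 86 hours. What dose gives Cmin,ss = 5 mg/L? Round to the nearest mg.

948 mg

τ/t½ = 86/48 ≈ 1.7917, so f = (1/2)^(86/48) ≈ 0.288838.
Cmin,ss = (D/Vd)·f/(1−f), so D = Cmin,ss·Vd·(1−f)/f.
D = 5 × 77 × (1−f)/f ≈ 5 × 77 × 2.46215 ≈ 947.93 mg.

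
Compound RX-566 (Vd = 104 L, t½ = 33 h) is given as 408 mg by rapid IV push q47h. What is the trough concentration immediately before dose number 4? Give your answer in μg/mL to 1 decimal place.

f = (1/2)^(τ/t½) = (1/2)^(47/33) ≈ 0.3726.
C₀ = D/Vd = 408/104 ≈ 3.923 μg/mL.
Before the 4th dose, 3 doses have been given. Superposition: Cmin = C₀·(f + f² + … + f^3).
≈ 3.923 × (0.3726 + 0.1388 + 0.0517) ≈ 3.923 × 0.5631 ≈ 2.209 μg/mL.

2.2 μg/mL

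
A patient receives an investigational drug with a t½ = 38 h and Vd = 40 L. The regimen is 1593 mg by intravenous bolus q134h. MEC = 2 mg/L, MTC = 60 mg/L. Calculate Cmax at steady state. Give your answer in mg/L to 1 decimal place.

43.6 mg/L

Over one 134-h interval, 134/38 ≈ 3.5263 half-lives elapse, leaving f ≈ 0.0868 of each dose.
At steady state, accumulation factor R = 1/(1 − e^(−kτ)) ≈ 1.0951.
Single-dose peak C₀ = D/Vd = 1593/40 ≈ 39.825 mg/L.
Steady-state peak Cmax,ss = C₀·R ≈ 39.825 × 1.0951 ≈ 43.612 mg/L.
Peak 43.6 mg/L vs MTC 60 mg/L: below toxic threshold.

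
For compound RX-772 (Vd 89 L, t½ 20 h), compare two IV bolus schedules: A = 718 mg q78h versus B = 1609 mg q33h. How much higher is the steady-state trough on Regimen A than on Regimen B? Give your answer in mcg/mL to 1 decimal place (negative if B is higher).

-7.9 mcg/mL

Regimen A: f = (1/2)^(78/20) ≈ 0.0670; Cmin,ss = (718/89)·f/(1−f) ≈ 0.579 mcg/mL.
Regimen B: f = (1/2)^(33/20) ≈ 0.3186; Cmin,ss = (1609/89)·f/(1−f) ≈ 8.453 mcg/mL.
Difference ≈ 0.579 − 8.453 ≈ -7.874 mcg/mL.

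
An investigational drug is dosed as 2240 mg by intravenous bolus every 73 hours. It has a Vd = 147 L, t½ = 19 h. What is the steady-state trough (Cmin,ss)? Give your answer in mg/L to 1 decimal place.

k = ln2/t½ = ln2/19 ≈ 0.036481 h⁻¹; fraction remaining f = e^(−kτ) = e^(−0.036481×73) ≈ 0.0697.
Accumulation ratio R = 1/(1 − f) ≈ 1/0.9303 ≈ 1.0749.
Single-dose peak C₀ = D/Vd = 2240/147 ≈ 15.238 mg/L.
Cmax,ss = C₀/(1 − f) ≈ 15.238/0.9303 ≈ 16.380 mg/L.
Steady-state trough Cmin,ss = Cmax,ss·f ≈ 16.380 × 0.0697 ≈ 1.142 mg/L.

1.1 mg/L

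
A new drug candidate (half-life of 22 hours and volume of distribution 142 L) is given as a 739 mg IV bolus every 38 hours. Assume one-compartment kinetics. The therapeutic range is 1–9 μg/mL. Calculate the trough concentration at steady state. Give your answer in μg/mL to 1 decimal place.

k = ln2/t½ = ln2/22 ≈ 0.031507 h⁻¹; fraction remaining f = e^(−kτ) = e^(−0.031507×38) ≈ 0.3020.
Accumulation ratio R = 1/(1 − f) ≈ 1/0.6980 ≈ 1.4327.
Single-dose peak C₀ = D/Vd = 739/142 ≈ 5.204 μg/mL.
Cmax,ss = C₀/(1 − f) ≈ 5.204/0.6980 ≈ 7.456 μg/mL.
One interval later, Cmin,ss = Cmax,ss·e^(−kτ) ≈ 7.456 × 0.3020 ≈ 2.252 μg/mL.
Trough 2.3 μg/mL vs MEC 1 μg/mL: adequate.

2.3 μg/mL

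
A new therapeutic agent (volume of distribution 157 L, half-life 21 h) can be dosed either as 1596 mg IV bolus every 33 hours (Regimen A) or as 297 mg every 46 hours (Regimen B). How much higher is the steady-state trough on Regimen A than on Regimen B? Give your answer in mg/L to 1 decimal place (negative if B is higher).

Regimen A: f = (1/2)^(33/21) ≈ 0.3365; Cmin,ss = (1596/157)·f/(1−f) ≈ 5.156 mg/L.
Regimen B: f = (1/2)^(46/21) ≈ 0.2191; Cmin,ss = (297/157)·f/(1−f) ≈ 0.531 mg/L.
Difference ≈ 5.156 − 0.531 ≈ 4.625 mg/L.

4.6 mg/L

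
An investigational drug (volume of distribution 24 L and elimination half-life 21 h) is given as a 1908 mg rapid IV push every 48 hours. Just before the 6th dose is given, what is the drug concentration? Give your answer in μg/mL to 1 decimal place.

20.5 μg/mL

f = (1/2)^(τ/t½) = (1/2)^(48/21) ≈ 0.2051.
C₀ = D/Vd = 1908/24 ≈ 79.500 μg/mL.
Before the 6th dose, 5 doses have been given. Superposition: Cmin = C₀·(f + f² + … + f^5).
≈ 79.500 × (0.2051 + 0.0421 + 0.0086 + 0.0018 + 0.0004) ≈ 79.500 × 0.2580 ≈ 20.511 μg/mL.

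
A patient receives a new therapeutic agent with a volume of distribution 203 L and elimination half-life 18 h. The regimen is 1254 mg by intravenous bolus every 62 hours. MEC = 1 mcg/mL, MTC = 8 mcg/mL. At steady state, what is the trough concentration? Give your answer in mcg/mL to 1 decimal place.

Over one 62-h interval, 62/18 ≈ 3.4444 half-lives elapse, leaving f ≈ 0.0919 of each dose.
Accumulation ratio R = 1/(1 − f) ≈ 1/0.9081 ≈ 1.1012.
Single-dose peak C₀ = D/Vd = 1254/203 ≈ 6.177 mcg/mL.
Cmax,ss = C₀/(1 − f) ≈ 6.177/0.9081 ≈ 6.802 mcg/mL.
Steady-state trough Cmin,ss = Cmax,ss·f ≈ 6.802 × 0.0919 ≈ 0.625 mcg/mL.
Trough 0.6 mcg/mL vs MEC 1 mcg/mL: subtherapeutic.

0.6 mcg/mL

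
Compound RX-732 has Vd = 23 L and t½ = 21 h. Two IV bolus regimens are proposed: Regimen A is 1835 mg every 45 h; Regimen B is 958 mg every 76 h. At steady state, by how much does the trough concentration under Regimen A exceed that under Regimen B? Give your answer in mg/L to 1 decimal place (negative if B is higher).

19.7 mg/L

Regimen A: f = (1/2)^(45/21) ≈ 0.2264; Cmin,ss = (1835/23)·f/(1−f) ≈ 23.349 mg/L.
Regimen B: f = (1/2)^(76/21) ≈ 0.0814; Cmin,ss = (958/23)·f/(1−f) ≈ 3.691 mg/L.
Difference ≈ 23.349 − 3.691 ≈ 19.658 mg/L.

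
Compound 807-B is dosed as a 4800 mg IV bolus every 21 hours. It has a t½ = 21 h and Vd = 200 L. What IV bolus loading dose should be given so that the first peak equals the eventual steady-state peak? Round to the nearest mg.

f = (1/2)^(21/21) ≈ 0.500000; accumulation ratio R = 1/(1−f) ≈ 2.00000.
Loading dose to hit Cmax,ss on first dose: D_load = D_maint·R ≈ 4800 × 2.00000 ≈ 9600.00 mg.

9600 mg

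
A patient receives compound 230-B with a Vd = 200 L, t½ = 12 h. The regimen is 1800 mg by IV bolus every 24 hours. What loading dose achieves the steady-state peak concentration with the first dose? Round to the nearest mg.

2400 mg

f = (1/2)^(24/12) ≈ 0.250000; accumulation ratio R = 1/(1−f) ≈ 1.33333.
Loading dose to hit Cmax,ss on first dose: D_load = D_maint·R ≈ 1800 × 1.33333 ≈ 2399.99 mg.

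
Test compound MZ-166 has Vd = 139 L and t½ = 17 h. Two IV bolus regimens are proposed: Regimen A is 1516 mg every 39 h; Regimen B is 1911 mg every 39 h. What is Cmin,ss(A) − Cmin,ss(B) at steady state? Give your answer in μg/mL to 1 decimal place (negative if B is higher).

-0.7 μg/mL

Regimen A: f = (1/2)^(39/17) ≈ 0.2039; Cmin,ss = (1516/139)·f/(1−f) ≈ 2.793 μg/mL.
Regimen B: f = (1/2)^(39/17) ≈ 0.2039; Cmin,ss = (1911/139)·f/(1−f) ≈ 3.521 μg/mL.
Difference ≈ 2.793 − 3.521 ≈ -0.728 μg/mL.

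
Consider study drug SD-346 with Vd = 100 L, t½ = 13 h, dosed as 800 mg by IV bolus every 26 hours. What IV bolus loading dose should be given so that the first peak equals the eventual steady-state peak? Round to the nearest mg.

1067 mg

f = (1/2)^(26/13) ≈ 0.250000; accumulation ratio R = 1/(1−f) ≈ 1.33333.
Loading dose to hit Cmax,ss on first dose: D_load = D_maint·R ≈ 800 × 1.33333 ≈ 1066.66 mg.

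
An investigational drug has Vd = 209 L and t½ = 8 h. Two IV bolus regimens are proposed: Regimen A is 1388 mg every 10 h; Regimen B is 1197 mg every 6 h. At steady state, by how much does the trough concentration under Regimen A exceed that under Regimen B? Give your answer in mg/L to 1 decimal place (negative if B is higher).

-3.6 mg/L

Regimen A: f = (1/2)^(10/8) ≈ 0.4204; Cmin,ss = (1388/209)·f/(1−f) ≈ 4.817 mg/L.
Regimen B: f = (1/2)^(6/8) ≈ 0.5946; Cmin,ss = (1197/209)·f/(1−f) ≈ 8.400 mg/L.
Difference ≈ 4.817 − 8.400 ≈ -3.583 mg/L.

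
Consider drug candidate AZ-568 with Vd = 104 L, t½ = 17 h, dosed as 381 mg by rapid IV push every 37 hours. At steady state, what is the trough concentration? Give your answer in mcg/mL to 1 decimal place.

1.0 mcg/mL

τ/t½ = 37/17 ≈ 2.1765, so fraction remaining f = (1/2)^(37/17) ≈ 0.2212.
At steady state, accumulation factor R = 1/(1 − e^(−kτ)) ≈ 1.2840.
Each bolus raises the concentration by D/Vd = 381/104 ≈ 3.663 mcg/mL.
Steady-state peak Cmax,ss = C₀·R ≈ 3.663 × 1.2840 ≈ 4.703 mcg/mL.
One interval later, Cmin,ss = Cmax,ss·e^(−kτ) ≈ 4.703 × 0.2212 ≈ 1.040 mcg/mL.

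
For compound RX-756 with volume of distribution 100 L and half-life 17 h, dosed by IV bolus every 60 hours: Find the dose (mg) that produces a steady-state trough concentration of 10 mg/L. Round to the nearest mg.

τ/t½ = 60/17 ≈ 3.5294, so f = (1/2)^(60/17) ≈ 0.086605.
Cmin,ss = (D/Vd)·f/(1−f), so D = Cmin,ss·Vd·(1−f)/f.
D = 10 × 100 × (1−f)/f ≈ 10 × 100 × 10.54668 ≈ 10546.68 mg.

10547 mg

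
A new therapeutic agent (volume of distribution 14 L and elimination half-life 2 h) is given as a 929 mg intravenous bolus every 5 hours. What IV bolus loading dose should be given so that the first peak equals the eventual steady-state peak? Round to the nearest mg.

1128 mg

f = (1/2)^(5/2) ≈ 0.176777; accumulation ratio R = 1/(1−f) ≈ 1.21474.
Loading dose to hit Cmax,ss on first dose: D_load = D_maint·R ≈ 929 × 1.21474 ≈ 1128.49 mg.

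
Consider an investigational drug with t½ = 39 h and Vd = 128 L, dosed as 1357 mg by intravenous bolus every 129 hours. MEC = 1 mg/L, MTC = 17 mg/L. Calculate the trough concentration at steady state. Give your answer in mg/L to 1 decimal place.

k = ln2/t½ = ln2/39 ≈ 0.017773 h⁻¹; fraction remaining f = e^(−kτ) = e^(−0.017773×129) ≈ 0.1010.
Single-dose peak C₀ = D/Vd = 1357/128 ≈ 10.602 mg/L.
Steady-state trough Cmin,ss = C₀·f/(1−f) ≈ 10.602 × 0.1010/0.8990 ≈ 1.191 mg/L.
Trough 1.2 mg/L vs MEC 1 mg/L: adequate.

1.2 mg/L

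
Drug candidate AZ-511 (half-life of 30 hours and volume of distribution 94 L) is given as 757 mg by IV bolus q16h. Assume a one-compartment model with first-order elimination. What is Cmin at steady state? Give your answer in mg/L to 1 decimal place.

τ/t½ = 16/30 ≈ 0.53333, so fraction remaining f = (1/2)^(16/30) ≈ 0.6910.
Accumulation ratio R = 1/(1 − f) ≈ 1/0.3090 ≈ 3.2362.
Single-dose peak C₀ = D/Vd = 757/94 ≈ 8.053 mg/L.
Cmax,ss = C₀/(1 − f) ≈ 8.053/0.3090 ≈ 26.061 mg/L.
Steady-state trough Cmin,ss = Cmax,ss·f ≈ 26.061 × 0.6910 ≈ 18.008 mg/L.

18.0 mg/L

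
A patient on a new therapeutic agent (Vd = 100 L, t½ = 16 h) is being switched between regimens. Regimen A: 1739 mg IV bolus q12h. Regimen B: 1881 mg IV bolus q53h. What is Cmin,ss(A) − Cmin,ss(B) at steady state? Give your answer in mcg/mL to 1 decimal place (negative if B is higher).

23.4 mcg/mL

Regimen A: f = (1/2)^(12/16) ≈ 0.5946; Cmin,ss = (1739/100)·f/(1−f) ≈ 25.506 mcg/mL.
Regimen B: f = (1/2)^(53/16) ≈ 0.1007; Cmin,ss = (1881/100)·f/(1−f) ≈ 2.106 mcg/mL.
Difference ≈ 25.506 − 2.106 ≈ 23.400 mcg/mL.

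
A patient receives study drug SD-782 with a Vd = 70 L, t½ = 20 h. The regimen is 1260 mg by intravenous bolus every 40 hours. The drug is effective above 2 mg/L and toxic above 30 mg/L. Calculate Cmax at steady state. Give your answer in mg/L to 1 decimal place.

τ = 40 h = 2 half-lives, so f = (1/2)^2 = 0.25.
Accumulation ratio R = 1/(1 − f) = 1/0.75 = 4/3.
Single-dose peak C₀ = D/Vd = 1260/70 = 18 mg/L.
Steady-state peak Cmax,ss = C₀·R = 18 × 4/3 ≈ 24.000 mg/L.
Peak 24.0 mg/L vs MTC 30 mg/L: below toxic threshold.

24.0 mg/L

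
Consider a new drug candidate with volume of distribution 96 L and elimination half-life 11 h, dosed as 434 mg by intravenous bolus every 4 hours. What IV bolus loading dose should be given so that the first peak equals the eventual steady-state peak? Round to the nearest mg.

f = (1/2)^(4/11) ≈ 0.777203; accumulation ratio R = 1/(1−f) ≈ 4.48839.
Loading dose to hit Cmax,ss on first dose: D_load = D_maint·R ≈ 434 × 4.48839 ≈ 1947.96 mg.

1948 mg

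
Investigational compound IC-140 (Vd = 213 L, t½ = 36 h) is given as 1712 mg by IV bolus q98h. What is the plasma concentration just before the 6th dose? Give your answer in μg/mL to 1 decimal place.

1.4 μg/mL

f = (1/2)^(τ/t½) = (1/2)^(98/36) ≈ 0.1515.
C₀ = D/Vd = 1712/213 ≈ 8.038 μg/mL.
Before the 6th dose, 5 doses have been given. Superposition: Cmin = C₀·(f + f² + … + f^5).
≈ 8.038 × (0.1515 + 0.0230 + 0.0035 + 0.0005 + 0.0001) ≈ 8.038 × 0.1786 ≈ 1.436 μg/mL.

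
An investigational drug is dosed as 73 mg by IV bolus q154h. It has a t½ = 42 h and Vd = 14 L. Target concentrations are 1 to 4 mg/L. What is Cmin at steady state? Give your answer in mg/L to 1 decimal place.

τ/t½ = 154/42 ≈ 3.6667, so fraction remaining f = (1/2)^(154/42) ≈ 0.0787.
Single-dose peak C₀ = D/Vd = 73/14 ≈ 5.214 mg/L.
Steady-state trough Cmin,ss = C₀·f/(1−f) ≈ 5.214 × 0.0787/0.9213 ≈ 0.445 mg/L.
Trough 0.4 mg/L vs MEC 1 mg/L: subtherapeutic.

0.4 mg/L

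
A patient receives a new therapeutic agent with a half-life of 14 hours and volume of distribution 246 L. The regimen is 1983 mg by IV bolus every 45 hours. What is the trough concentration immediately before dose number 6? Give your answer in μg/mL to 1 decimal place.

f = (1/2)^(τ/t½) = (1/2)^(45/14) ≈ 0.1077.
C₀ = D/Vd = 1983/246 ≈ 8.061 μg/mL.
Before the 6th dose, 5 doses have been given. Superposition: Cmin = C₀·(f + f² + … + f^5).
≈ 8.061 × (0.1077 + 0.0116 + 0.0012 + 0.0001 + 0.0000) ≈ 8.061 × 0.1206 ≈ 0.972 μg/mL.

1.0 μg/mL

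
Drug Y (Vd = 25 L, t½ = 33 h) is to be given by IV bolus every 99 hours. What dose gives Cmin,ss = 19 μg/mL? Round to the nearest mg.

3325 mg

τ/t½ = 99/33 ≈ 3, so f = (1/2)^(99/33) ≈ 0.125000.
Cmin,ss = (D/Vd)·f/(1−f), so D = Cmin,ss·Vd·(1−f)/f.
D = 19 × 25 × (1−f)/f ≈ 19 × 25 × 7.00000 ≈ 3325.00 mg.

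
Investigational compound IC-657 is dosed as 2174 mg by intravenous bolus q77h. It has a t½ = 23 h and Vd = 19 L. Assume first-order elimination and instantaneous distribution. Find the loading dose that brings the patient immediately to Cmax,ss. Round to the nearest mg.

f = (1/2)^(77/23) ≈ 0.098221; accumulation ratio R = 1/(1−f) ≈ 1.10892.
Loading dose to hit Cmax,ss on first dose: D_load = D_maint·R ≈ 2174 × 1.10892 ≈ 2410.79 mg.

2411 mg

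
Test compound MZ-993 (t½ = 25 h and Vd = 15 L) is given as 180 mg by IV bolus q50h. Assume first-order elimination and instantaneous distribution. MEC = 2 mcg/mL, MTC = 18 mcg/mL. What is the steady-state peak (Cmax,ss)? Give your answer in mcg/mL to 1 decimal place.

τ = 50 h = 2 half-lives, so f = (1/2)^2 = 0.25.
At steady state, R = 1/(1 − 0.25) = 4/3.
Single-dose peak C₀ = D/Vd = 180/15 = 12 mcg/mL.
Steady-state peak Cmax,ss = C₀·R = 12 × 4/3 ≈ 16.000 mcg/mL.
Peak 16.0 mcg/mL vs MTC 18 mcg/mL: below toxic threshold.

16.0 mcg/mL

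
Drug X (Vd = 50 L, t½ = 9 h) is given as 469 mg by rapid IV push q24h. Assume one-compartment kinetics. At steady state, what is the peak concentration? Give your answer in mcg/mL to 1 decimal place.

11.1 mcg/mL

Over one 24-h interval, 24/9 ≈ 2.6667 half-lives elapse, leaving f ≈ 0.1575 of each dose.
Accumulation ratio R = 1/(1 − f) ≈ 1/0.8425 ≈ 1.1869.
Each bolus raises the concentration by D/Vd = 469/50 ≈ 9.380 mcg/mL.
Steady-state peak Cmax,ss = C₀·R ≈ 9.380 × 1.1869 ≈ 11.133 mcg/mL.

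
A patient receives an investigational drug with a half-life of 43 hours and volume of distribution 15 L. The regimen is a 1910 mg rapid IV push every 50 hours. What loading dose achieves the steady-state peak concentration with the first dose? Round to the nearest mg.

f = (1/2)^(50/43) ≈ 0.446648; accumulation ratio R = 1/(1−f) ≈ 1.80717.
Loading dose to hit Cmax,ss on first dose: D_load = D_maint·R ≈ 1910 × 1.80717 ≈ 3451.69 mg.

3452 mg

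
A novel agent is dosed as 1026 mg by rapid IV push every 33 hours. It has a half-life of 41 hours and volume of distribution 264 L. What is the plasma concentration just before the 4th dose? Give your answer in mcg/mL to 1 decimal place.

4.2 mcg/mL

f = (1/2)^(τ/t½) = (1/2)^(33/41) ≈ 0.5724.
C₀ = D/Vd = 1026/264 ≈ 3.886 mcg/mL.
Before the 4th dose, 3 doses have been given. Superposition: Cmin = C₀·(f + f² + … + f^3).
≈ 3.886 × (0.5724 + 0.3276 + 0.1875) ≈ 3.886 × 1.0875 ≈ 4.226 mcg/mL.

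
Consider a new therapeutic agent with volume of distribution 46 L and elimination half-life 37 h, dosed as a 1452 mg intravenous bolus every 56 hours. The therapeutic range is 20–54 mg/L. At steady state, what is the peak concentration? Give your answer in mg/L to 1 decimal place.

48.6 mg/L

τ/t½ = 56/37 ≈ 1.5135, so fraction remaining f = (1/2)^(56/37) ≈ 0.3503.
At steady state, accumulation factor R = 1/(1 − e^(−kτ)) ≈ 1.5392.
Each bolus raises the concentration by D/Vd = 1452/46 ≈ 31.565 mg/L.
Steady-state peak Cmax,ss = C₀·R ≈ 31.565 × 1.5392 ≈ 48.585 mg/L.
Peak 48.6 mg/L vs MTC 54 mg/L: below toxic threshold.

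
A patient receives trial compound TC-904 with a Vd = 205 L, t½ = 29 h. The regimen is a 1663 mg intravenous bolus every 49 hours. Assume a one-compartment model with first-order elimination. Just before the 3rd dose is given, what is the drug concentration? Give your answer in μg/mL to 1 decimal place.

f = (1/2)^(τ/t½) = (1/2)^(49/29) ≈ 0.3100.
C₀ = D/Vd = 1663/205 ≈ 8.112 μg/mL.
Before the 3rd dose, 2 doses have been given. Superposition: Cmin = C₀·(f + f²).
≈ 8.112 × (0.3100 + 0.0961) ≈ 8.112 × 0.4061 ≈ 3.294 μg/mL.

3.3 μg/mL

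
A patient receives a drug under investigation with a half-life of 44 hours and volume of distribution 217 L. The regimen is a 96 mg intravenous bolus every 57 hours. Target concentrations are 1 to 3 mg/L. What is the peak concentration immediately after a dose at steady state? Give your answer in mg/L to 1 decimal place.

0.7 mg/L

Over one 57-h interval, 57/44 ≈ 1.2955 half-lives elapse, leaving f ≈ 0.4074 of each dose.
At steady state, accumulation factor R = 1/(1 − e^(−kτ)) ≈ 1.6875.
Each bolus raises the concentration by D/Vd = 96/217 ≈ 0.442 mg/L.
Cmax,ss = C₀/(1 − f) ≈ 0.442/0.5926 ≈ 0.746 mg/L.
Peak 0.7 mg/L vs MTC 3 mg/L: below toxic threshold.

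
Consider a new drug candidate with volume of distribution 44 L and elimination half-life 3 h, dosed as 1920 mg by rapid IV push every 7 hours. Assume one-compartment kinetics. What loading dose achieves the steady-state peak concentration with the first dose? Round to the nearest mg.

f = (1/2)^(7/3) ≈ 0.198425; accumulation ratio R = 1/(1−f) ≈ 1.24754.
Loading dose to hit Cmax,ss on first dose: D_load = D_maint·R ≈ 1920 × 1.24754 ≈ 2395.28 mg.

2395 mg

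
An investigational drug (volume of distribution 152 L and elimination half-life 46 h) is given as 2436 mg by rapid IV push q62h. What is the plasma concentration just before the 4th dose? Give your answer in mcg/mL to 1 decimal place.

9.7 mcg/mL

f = (1/2)^(τ/t½) = (1/2)^(62/46) ≈ 0.3929.
C₀ = D/Vd = 2436/152 ≈ 16.026 mcg/mL.
Before the 4th dose, 3 doses have been given. Superposition: Cmin = C₀·(f + f² + … + f^3).
≈ 16.026 × (0.3929 + 0.1544 + 0.0607) ≈ 16.026 × 0.6080 ≈ 9.744 mcg/mL.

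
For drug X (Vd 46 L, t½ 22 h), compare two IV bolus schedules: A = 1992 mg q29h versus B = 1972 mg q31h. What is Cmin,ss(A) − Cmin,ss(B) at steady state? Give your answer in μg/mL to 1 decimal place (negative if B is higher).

Regimen A: f = (1/2)^(29/22) ≈ 0.4010; Cmin,ss = (1992/46)·f/(1−f) ≈ 28.990 μg/mL.
Regimen B: f = (1/2)^(31/22) ≈ 0.3765; Cmin,ss = (1972/46)·f/(1−f) ≈ 25.887 μg/mL.
Difference ≈ 28.990 − 25.887 ≈ 3.103 μg/mL.

3.1 μg/mL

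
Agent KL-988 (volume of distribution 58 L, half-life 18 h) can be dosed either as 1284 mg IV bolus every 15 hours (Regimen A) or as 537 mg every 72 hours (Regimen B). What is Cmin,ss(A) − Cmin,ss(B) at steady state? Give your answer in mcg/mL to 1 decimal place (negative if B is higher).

27.7 mcg/mL

Regimen A: f = (1/2)^(15/18) ≈ 0.5612; Cmin,ss = (1284/58)·f/(1−f) ≈ 28.313 mcg/mL.
Regimen B: f = (1/2)^(72/18) ≈ 0.0625; Cmin,ss = (537/58)·f/(1−f) ≈ 0.617 mcg/mL.
Difference ≈ 28.313 − 0.617 ≈ 27.696 mcg/mL.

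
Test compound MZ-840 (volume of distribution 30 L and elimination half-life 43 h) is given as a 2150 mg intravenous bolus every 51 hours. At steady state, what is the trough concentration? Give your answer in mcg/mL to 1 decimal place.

τ/t½ = 51/43 ≈ 1.186, so fraction remaining f = (1/2)^(51/43) ≈ 0.4395.
Each bolus raises the concentration by D/Vd = 2150/30 ≈ 71.667 mcg/mL.
Steady-state trough Cmin,ss = C₀·f/(1−f) ≈ 71.667 × 0.4395/0.5605 ≈ 56.196 mcg/mL.

56.2 mcg/mL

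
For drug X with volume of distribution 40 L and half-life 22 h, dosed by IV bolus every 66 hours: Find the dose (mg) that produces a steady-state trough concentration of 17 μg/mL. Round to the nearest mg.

4760 mg

τ/t½ = 66/22 ≈ 3, so f = (1/2)^(66/22) ≈ 0.125000.
Cmin,ss = (D/Vd)·f/(1−f), so D = Cmin,ss·Vd·(1−f)/f.
D = 17 × 40 × (1−f)/f ≈ 17 × 40 × 7.00000 ≈ 4760.00 mg.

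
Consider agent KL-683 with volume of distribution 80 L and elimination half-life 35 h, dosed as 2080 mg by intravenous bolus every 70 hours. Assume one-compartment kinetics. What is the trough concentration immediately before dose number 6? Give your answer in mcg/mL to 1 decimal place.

8.7 mcg/mL

f = (1/2)^(τ/t½) = (1/2)^(70/35) ≈ 0.2500.
C₀ = D/Vd = 2080/80 ≈ 26.000 mcg/mL.
Before the 6th dose, 5 doses have been given. Superposition: Cmin = C₀·(f + f² + … + f^5).
≈ 26.000 × (0.2500 + 0.0625 + 0.0156 + 0.0039 + 0.0010) ≈ 26.000 × 0.3330 ≈ 8.658 mcg/mL.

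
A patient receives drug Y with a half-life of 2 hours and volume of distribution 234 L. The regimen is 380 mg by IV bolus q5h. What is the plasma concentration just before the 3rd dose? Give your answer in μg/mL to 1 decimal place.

0.3 μg/mL

f = (1/2)^(τ/t½) = (1/2)^(5/2) ≈ 0.1768.
C₀ = D/Vd = 380/234 ≈ 1.624 μg/mL.
Before the 3rd dose, 2 doses have been given. Superposition: Cmin = C₀·(f + f²).
≈ 1.624 × (0.1768 + 0.0313) ≈ 1.624 × 0.2081 ≈ 0.338 μg/mL.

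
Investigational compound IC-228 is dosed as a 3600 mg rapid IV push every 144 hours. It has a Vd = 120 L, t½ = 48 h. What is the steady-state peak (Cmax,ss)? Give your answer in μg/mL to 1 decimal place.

34.3 μg/mL

τ = 144 h = 3 half-lives, so f = (1/2)^3 = 0.125.
Accumulation ratio R = 1/(1 − f) = 1/0.875 = 8/7.
Single-dose peak C₀ = D/Vd = 3600/120 = 30 μg/mL.
Steady-state peak Cmax,ss = C₀·R = 30 × 8/7 ≈ 34.286 μg/mL.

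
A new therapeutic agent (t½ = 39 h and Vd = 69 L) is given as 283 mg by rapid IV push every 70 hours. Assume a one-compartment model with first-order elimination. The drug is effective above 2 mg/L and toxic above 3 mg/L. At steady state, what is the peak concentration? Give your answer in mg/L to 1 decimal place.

k = ln2/t½ = ln2/39 ≈ 0.017773 h⁻¹; fraction remaining f = e^(−kτ) = e^(−0.017773×70) ≈ 0.2882.
Accumulation ratio R = 1/(1 − f) ≈ 1/0.7118 ≈ 1.4049.
Single-dose peak C₀ = D/Vd = 283/69 ≈ 4.101 mg/L.
Cmax,ss = C₀/(1 − f) ≈ 4.101/0.7118 ≈ 5.761 mg/L.
Peak 5.8 mg/L vs MTC 3 mg/L: exceeds toxic threshold.

5.8 mg/L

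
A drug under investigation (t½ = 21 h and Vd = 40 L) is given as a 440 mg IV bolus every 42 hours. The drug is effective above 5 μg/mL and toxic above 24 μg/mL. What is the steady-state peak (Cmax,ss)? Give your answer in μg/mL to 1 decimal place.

14.7 μg/mL

The dosing interval is 2 half-lives, so f = 2^(−2) = 0.25.
At steady state, R = 1/(1 − 0.25) = 4/3.
Single-dose peak C₀ = D/Vd = 440/40 = 11 μg/mL.
Steady-state peak Cmax,ss = C₀·R = 11 × 4/3 ≈ 14.667 μg/mL.
Peak 14.7 μg/mL vs MTC 24 μg/mL: below toxic threshold.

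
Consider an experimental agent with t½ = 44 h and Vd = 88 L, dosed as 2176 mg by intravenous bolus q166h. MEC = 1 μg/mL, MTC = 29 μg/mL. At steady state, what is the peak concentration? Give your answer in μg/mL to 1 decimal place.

26.7 μg/mL

τ/t½ = 166/44 ≈ 3.7727, so fraction remaining f = (1/2)^(166/44) ≈ 0.0732.
At steady state, accumulation factor R = 1/(1 − e^(−kτ)) ≈ 1.0790.
Each bolus raises the concentration by D/Vd = 2176/88 ≈ 24.727 μg/mL.
Steady-state peak Cmax,ss = C₀·R ≈ 24.727 × 1.0790 ≈ 26.680 μg/mL.
Peak 26.7 μg/mL vs MTC 29 μg/mL: below toxic threshold.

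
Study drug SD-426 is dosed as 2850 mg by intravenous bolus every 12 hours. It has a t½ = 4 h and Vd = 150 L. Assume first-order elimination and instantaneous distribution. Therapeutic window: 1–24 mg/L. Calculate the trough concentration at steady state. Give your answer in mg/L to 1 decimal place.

τ = 12 h = 3 half-lives, so f = (1/2)^3 = 0.125.
Accumulation ratio R = 1/(1 − f) = 1/0.875 = 8/7.
Single-dose peak C₀ = D/Vd = 2850/150 = 19 mg/L.
Steady-state peak Cmax,ss = C₀·R = 19 × 8/7 ≈ 21.714 mg/L.
Steady-state trough Cmin,ss = Cmax,ss·f ≈ 21.714 × 0.125 ≈ 2.714 mg/L.
Trough 2.7 mg/L vs MEC 1 mg/L: adequate.

2.7 mg/L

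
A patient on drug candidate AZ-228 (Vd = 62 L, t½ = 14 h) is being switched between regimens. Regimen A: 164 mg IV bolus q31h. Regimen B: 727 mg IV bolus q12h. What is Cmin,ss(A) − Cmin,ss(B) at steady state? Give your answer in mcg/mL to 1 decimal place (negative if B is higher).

-13.7 mcg/mL

Regimen A: f = (1/2)^(31/14) ≈ 0.2155; Cmin,ss = (164/62)·f/(1−f) ≈ 0.727 mcg/mL.
Regimen B: f = (1/2)^(12/14) ≈ 0.5520; Cmin,ss = (727/62)·f/(1−f) ≈ 14.448 mcg/mL.
Difference ≈ 0.727 − 14.448 ≈ -13.721 mcg/mL.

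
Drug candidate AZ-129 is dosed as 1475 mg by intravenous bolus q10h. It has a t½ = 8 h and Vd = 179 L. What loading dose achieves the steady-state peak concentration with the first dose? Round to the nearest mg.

2545 mg

f = (1/2)^(10/8) ≈ 0.420448; accumulation ratio R = 1/(1−f) ≈ 1.72547.
Loading dose to hit Cmax,ss on first dose: D_load = D_maint·R ≈ 1475 × 1.72547 ≈ 2545.07 mg.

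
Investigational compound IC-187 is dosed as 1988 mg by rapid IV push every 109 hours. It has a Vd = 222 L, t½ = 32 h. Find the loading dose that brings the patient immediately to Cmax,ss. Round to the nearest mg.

f = (1/2)^(109/32) ≈ 0.094323; accumulation ratio R = 1/(1−f) ≈ 1.10415.
Loading dose to hit Cmax,ss on first dose: D_load = D_maint·R ≈ 1988 × 1.10415 ≈ 2195.05 mg.

2195 mg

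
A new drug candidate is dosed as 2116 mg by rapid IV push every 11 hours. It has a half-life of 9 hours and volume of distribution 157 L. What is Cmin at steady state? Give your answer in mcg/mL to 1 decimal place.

10.1 mcg/mL

Over one 11-h interval, 11/9 ≈ 1.2222 half-lives elapse, leaving f ≈ 0.4286 of each dose.
Accumulation ratio R = 1/(1 − f) ≈ 1/0.5714 ≈ 1.7501.
Each bolus raises the concentration by D/Vd = 2116/157 ≈ 13.478 mcg/mL.
Steady-state peak Cmax,ss = C₀·R ≈ 13.478 × 1.7501 ≈ 23.588 mcg/mL.
Steady-state trough Cmin,ss = Cmax,ss·f ≈ 23.588 × 0.4286 ≈ 10.110 mcg/mL.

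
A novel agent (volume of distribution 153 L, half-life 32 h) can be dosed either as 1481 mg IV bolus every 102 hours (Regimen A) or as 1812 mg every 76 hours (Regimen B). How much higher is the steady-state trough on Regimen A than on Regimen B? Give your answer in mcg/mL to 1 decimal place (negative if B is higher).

-1.6 mcg/mL

Regimen A: f = (1/2)^(102/32) ≈ 0.1098; Cmin,ss = (1481/153)·f/(1−f) ≈ 1.194 mcg/mL.
Regimen B: f = (1/2)^(76/32) ≈ 0.1928; Cmin,ss = (1812/153)·f/(1−f) ≈ 2.829 mcg/mL.
Difference ≈ 1.194 − 2.829 ≈ -1.635 mcg/mL.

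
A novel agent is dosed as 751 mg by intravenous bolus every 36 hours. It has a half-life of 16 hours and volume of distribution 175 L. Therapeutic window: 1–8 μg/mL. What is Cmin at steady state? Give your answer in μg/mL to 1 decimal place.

τ/t½ = 36/16 ≈ 2.25, so fraction remaining f = (1/2)^(36/16) ≈ 0.2102.
Accumulation ratio R = 1/(1 − f) ≈ 1/0.7898 ≈ 1.2661.
Each bolus raises the concentration by D/Vd = 751/175 ≈ 4.291 μg/mL.
Steady-state peak Cmax,ss = C₀·R ≈ 4.291 × 1.2661 ≈ 5.433 μg/mL.
One interval later, Cmin,ss = Cmax,ss·e^(−kτ) ≈ 5.433 × 0.2102 ≈ 1.142 μg/mL.
Trough 1.1 μg/mL vs MEC 1 μg/mL: adequate.

1.1 μg/mL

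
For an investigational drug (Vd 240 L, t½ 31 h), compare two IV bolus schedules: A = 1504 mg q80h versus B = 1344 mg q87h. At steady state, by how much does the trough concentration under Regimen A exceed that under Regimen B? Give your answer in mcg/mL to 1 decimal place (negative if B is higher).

Regimen A: f = (1/2)^(80/31) ≈ 0.1672; Cmin,ss = (1504/240)·f/(1−f) ≈ 1.258 mcg/mL.
Regimen B: f = (1/2)^(87/31) ≈ 0.1429; Cmin,ss = (1344/240)·f/(1−f) ≈ 0.934 mcg/mL.
Difference ≈ 1.258 − 0.934 ≈ 0.324 mcg/mL.

0.3 mcg/mL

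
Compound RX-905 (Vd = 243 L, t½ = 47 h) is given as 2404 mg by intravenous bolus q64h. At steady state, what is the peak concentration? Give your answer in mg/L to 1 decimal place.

k = ln2/t½ = ln2/47 ≈ 0.014748 h⁻¹; fraction remaining f = e^(−kτ) = e^(−0.014748×64) ≈ 0.3891.
Accumulation ratio R = 1/(1 − f) ≈ 1/0.6109 ≈ 1.6369.
Single-dose peak C₀ = D/Vd = 2404/243 ≈ 9.893 mg/L.
Steady-state peak Cmax,ss = C₀·R ≈ 9.893 × 1.6369 ≈ 16.194 mg/L.

16.2 mg/L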